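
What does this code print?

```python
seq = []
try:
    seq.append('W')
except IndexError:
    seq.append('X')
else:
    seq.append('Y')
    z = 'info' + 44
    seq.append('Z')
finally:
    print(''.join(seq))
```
WY

Try succeeds, else appends 'Y', TypeError in else is uncaught, finally prints before exception propagates ('Z' never appended)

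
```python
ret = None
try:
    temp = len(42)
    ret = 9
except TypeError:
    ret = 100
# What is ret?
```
100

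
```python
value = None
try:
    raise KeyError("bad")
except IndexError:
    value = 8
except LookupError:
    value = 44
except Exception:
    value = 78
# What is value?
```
44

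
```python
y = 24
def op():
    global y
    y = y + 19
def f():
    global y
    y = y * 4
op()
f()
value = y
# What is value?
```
172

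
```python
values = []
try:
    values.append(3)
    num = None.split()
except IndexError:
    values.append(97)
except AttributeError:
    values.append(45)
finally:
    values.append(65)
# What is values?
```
[3, 45, 65]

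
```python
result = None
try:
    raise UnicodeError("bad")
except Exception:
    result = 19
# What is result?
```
19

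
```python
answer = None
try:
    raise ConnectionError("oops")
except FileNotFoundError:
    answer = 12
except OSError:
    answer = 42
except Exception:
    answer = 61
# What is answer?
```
42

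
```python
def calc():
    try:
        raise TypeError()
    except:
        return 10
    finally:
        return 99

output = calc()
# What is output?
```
99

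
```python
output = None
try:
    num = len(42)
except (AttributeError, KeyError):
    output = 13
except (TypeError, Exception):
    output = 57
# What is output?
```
57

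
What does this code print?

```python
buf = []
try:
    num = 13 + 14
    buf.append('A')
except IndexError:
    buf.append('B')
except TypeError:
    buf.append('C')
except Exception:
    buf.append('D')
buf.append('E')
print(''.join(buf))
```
AE

No exception, try block completes normally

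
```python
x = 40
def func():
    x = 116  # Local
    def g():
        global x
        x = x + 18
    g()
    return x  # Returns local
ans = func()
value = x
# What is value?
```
58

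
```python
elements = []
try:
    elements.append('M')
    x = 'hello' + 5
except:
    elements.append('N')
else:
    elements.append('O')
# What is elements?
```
['M', 'N']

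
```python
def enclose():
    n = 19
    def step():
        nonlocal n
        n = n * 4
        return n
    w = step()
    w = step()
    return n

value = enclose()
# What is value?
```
304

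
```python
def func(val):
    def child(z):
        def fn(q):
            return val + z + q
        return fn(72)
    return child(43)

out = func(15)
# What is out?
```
130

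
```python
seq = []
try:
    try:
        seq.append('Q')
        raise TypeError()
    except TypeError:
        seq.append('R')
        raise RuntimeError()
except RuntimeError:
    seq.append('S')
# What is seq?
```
['Q', 'R', 'S']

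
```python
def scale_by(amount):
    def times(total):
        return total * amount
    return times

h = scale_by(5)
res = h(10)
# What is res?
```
50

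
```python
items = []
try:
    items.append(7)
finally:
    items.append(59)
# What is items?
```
[7, 59]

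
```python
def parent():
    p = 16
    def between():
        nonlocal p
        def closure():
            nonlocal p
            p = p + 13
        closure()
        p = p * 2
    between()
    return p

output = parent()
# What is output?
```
58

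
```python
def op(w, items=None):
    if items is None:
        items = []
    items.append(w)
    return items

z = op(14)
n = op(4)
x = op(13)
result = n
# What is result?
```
[4]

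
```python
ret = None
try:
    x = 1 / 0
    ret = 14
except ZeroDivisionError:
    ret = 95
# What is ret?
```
95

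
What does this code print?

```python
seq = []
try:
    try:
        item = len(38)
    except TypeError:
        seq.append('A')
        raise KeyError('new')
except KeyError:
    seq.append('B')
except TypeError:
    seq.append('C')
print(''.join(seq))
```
AB

New KeyError raised, caught by outer KeyError handler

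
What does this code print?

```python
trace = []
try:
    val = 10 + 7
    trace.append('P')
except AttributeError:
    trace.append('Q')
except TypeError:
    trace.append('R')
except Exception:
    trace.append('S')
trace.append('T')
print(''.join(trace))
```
PT

No exception, try block completes normally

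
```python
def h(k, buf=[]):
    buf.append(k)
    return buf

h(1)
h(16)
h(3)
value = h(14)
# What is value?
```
[1, 16, 3, 14]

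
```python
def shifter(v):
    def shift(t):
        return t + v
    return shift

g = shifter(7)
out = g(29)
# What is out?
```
36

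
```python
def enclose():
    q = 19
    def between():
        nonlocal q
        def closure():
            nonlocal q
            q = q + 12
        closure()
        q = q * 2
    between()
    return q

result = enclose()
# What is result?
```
62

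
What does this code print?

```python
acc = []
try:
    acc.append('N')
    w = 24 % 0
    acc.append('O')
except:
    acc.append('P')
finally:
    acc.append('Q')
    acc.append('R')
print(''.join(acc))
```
NPQR

Code before exception runs, then except, then all of finally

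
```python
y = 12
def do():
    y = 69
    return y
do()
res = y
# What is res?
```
12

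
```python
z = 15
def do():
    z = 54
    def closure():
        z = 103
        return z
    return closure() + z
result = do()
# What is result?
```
157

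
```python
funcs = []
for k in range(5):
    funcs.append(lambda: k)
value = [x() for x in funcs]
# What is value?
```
[4, 4, 4, 4, 4]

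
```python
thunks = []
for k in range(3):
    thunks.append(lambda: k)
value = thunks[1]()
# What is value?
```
2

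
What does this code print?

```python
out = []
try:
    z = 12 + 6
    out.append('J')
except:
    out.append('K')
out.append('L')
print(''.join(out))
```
JL

No exception, try block completes normally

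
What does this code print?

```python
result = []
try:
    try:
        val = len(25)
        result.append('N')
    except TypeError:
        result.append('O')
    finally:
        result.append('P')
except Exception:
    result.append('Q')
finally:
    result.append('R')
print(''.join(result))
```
OPR

Both finally blocks run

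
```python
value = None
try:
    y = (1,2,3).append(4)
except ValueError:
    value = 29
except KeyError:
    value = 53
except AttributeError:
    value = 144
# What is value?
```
144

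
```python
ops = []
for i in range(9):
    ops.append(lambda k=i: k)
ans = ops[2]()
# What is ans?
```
2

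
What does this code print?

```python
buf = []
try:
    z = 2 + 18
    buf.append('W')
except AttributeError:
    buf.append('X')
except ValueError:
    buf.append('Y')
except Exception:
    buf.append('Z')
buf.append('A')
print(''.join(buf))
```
WA

No exception, try block completes normally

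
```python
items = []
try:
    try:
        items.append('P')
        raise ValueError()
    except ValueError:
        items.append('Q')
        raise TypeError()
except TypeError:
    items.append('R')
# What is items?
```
['P', 'Q', 'R']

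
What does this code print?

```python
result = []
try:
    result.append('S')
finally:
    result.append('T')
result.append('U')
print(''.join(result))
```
STU

try/finally without except, no exception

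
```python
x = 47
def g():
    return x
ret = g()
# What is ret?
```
47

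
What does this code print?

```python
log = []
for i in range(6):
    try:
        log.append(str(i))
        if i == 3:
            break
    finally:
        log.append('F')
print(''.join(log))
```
0F1F2F3F

finally runs even when breaking out of loop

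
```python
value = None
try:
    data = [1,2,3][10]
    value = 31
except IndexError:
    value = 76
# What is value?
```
76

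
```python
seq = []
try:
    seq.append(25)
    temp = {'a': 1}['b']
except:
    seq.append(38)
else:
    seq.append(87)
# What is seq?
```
[25, 38]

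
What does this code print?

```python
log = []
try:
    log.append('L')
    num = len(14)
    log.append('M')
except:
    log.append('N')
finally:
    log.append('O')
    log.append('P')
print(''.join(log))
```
LNOP

Code before exception runs, then except, then all of finally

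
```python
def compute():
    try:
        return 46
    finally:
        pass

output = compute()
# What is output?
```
46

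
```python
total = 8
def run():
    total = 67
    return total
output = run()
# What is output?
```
67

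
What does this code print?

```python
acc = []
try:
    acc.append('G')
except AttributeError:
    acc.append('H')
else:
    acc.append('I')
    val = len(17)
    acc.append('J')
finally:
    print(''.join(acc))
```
GI

Try succeeds, else appends 'I', TypeError in else is uncaught, finally prints before exception propagates ('J' never appended)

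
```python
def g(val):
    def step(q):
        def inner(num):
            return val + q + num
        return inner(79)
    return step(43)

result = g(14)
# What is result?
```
136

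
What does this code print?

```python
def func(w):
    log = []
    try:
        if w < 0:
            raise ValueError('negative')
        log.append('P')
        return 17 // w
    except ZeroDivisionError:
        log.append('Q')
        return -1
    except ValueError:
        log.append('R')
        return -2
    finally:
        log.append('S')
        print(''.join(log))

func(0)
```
PQS

w=0 causes ZeroDivisionError, caught, finally prints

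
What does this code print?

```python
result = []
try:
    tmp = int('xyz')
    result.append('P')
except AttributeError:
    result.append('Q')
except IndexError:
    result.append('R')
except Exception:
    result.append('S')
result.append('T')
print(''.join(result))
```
ST

ValueError not specifically caught, falls to Exception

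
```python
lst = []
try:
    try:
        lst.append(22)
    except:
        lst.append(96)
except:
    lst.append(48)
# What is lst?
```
[22]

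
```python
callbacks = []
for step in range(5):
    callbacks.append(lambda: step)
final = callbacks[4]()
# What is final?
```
4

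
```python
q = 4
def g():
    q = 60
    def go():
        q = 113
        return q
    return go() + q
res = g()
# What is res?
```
173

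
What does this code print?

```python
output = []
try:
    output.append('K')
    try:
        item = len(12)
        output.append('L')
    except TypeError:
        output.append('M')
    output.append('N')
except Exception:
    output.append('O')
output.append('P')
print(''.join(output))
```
KMNP

Inner exception caught by inner handler, outer continues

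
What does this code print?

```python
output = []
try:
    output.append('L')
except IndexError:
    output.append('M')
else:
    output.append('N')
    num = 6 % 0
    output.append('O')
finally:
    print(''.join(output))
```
LN

Try succeeds, else appends 'N', ZeroDivisionError in else is uncaught, finally prints before exception propagates ('O' never appended)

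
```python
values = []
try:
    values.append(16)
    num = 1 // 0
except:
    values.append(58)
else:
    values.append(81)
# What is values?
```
[16, 58]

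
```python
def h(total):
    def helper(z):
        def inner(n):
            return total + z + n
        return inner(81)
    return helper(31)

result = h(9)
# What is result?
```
121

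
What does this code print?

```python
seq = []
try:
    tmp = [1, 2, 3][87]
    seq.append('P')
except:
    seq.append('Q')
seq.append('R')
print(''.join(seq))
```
QR

Exception raised in try, caught by bare except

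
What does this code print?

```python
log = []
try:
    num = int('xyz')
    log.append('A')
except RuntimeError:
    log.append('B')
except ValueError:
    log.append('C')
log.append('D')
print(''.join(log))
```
CD

ValueError is caught by its specific handler, not RuntimeError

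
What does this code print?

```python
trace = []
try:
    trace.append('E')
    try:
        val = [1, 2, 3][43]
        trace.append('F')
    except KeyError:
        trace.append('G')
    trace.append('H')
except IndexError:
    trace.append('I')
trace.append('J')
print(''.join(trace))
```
EIJ

Inner handler doesn't match, propagates to outer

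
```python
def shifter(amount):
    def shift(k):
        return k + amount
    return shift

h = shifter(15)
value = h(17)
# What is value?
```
32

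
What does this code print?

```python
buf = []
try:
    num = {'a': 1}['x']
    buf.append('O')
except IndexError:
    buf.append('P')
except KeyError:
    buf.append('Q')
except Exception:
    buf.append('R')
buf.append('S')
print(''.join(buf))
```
QS

KeyError matches before generic Exception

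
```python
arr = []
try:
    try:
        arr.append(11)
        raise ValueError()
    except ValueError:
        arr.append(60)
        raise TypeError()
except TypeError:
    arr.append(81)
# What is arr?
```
[11, 60, 81]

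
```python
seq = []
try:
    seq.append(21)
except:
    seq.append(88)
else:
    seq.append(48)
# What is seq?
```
[21, 48]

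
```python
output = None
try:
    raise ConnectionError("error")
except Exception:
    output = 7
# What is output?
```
7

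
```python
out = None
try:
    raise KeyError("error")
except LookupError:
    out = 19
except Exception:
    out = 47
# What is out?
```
19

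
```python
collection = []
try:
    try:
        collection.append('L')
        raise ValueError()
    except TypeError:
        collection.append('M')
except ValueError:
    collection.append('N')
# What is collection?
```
['L', 'N']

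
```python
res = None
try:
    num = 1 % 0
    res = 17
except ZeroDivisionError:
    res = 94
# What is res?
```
94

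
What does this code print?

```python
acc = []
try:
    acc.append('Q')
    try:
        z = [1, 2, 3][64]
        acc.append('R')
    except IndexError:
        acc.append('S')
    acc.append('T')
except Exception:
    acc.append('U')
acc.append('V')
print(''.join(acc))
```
QSTV

Inner exception caught by inner handler, outer continues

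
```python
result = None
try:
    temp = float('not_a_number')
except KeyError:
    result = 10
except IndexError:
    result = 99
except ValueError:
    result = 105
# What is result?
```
105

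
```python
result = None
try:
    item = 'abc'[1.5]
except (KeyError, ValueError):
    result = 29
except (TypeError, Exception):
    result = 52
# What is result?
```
52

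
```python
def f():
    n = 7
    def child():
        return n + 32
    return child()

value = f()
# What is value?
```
39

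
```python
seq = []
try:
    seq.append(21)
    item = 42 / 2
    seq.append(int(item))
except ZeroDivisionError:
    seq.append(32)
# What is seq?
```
[21, 21]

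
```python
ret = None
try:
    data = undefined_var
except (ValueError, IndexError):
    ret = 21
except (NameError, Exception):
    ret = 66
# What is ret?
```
66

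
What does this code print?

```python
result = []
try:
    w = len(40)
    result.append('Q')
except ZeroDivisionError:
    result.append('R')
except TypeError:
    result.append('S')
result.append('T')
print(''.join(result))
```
ST

TypeError is caught by its specific handler, not ZeroDivisionError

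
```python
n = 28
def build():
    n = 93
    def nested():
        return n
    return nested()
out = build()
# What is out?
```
93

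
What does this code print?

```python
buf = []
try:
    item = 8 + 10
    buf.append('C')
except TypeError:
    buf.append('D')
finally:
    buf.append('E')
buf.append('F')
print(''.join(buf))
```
CEF

finally runs after normal execution too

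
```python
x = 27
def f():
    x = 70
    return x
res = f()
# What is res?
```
70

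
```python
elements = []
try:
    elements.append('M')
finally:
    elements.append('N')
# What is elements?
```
['M', 'N']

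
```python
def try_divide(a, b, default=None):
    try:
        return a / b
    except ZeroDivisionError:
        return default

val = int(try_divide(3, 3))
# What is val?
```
1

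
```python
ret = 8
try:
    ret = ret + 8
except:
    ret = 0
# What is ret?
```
16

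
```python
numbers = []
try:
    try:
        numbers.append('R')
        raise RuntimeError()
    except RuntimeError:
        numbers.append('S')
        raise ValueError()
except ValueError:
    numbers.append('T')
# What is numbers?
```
['R', 'S', 'T']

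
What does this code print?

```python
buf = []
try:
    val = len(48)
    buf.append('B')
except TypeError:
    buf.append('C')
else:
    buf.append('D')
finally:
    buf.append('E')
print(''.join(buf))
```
CE

Exception: except runs, else skipped, finally runs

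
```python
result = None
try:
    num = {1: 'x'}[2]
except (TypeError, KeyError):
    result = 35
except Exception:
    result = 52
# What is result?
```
35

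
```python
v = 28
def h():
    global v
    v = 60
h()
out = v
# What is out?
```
60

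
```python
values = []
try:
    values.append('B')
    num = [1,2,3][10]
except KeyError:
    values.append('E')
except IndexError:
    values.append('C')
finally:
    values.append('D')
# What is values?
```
['B', 'C', 'D']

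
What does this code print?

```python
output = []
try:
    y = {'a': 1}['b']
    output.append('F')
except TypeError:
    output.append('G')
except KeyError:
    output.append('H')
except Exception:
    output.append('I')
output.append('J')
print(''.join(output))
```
HJ

KeyError matches before generic Exception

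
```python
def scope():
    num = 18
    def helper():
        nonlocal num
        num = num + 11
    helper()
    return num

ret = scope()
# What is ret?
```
29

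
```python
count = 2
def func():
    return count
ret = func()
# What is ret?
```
2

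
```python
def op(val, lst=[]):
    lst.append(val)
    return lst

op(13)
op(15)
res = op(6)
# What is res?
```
[13, 15, 6]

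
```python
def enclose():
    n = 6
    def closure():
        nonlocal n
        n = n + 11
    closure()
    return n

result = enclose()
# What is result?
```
17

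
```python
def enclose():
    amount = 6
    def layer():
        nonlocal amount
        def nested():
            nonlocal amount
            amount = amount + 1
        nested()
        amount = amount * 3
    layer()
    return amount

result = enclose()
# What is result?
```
21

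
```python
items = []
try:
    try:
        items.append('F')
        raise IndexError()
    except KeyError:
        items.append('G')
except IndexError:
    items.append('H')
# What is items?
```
['F', 'H']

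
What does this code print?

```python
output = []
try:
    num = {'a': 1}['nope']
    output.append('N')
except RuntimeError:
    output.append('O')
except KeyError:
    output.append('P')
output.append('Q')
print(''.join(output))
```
PQ

KeyError is caught by its specific handler, not RuntimeError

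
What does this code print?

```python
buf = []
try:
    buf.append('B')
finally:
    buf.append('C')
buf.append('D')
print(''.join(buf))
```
BCD

try/finally without except, no exception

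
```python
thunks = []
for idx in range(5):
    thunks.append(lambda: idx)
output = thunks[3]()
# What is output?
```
4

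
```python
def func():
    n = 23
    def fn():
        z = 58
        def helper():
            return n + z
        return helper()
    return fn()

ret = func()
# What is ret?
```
81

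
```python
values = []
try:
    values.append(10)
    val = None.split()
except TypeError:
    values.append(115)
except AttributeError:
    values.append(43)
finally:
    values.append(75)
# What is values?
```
[10, 43, 75]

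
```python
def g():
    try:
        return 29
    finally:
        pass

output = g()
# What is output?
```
29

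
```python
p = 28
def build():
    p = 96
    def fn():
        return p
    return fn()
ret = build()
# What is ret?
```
96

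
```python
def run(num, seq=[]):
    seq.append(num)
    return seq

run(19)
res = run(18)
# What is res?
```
[19, 18]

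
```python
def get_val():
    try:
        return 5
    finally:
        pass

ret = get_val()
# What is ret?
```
5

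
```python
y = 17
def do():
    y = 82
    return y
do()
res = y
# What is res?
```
17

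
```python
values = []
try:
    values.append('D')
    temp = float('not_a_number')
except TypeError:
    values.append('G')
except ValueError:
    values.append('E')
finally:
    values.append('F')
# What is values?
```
['D', 'E', 'F']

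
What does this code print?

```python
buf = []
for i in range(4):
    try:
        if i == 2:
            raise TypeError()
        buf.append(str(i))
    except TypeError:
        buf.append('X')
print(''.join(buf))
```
01X3

Exception on i=2 caught, loop continues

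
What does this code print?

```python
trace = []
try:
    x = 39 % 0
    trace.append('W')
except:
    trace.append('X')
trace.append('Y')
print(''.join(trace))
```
XY

Exception raised in try, caught by bare except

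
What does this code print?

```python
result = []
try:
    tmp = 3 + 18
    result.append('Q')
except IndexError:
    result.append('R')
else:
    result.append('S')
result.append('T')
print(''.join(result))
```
QST

else block runs when no exception occurs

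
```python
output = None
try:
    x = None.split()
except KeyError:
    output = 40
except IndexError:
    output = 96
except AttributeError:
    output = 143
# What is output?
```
143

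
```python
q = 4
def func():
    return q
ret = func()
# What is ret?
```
4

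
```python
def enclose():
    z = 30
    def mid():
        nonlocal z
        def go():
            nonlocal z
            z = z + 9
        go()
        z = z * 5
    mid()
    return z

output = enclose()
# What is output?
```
195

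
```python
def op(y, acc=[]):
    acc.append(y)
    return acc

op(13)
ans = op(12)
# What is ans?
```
[13, 12]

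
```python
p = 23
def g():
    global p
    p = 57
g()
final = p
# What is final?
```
57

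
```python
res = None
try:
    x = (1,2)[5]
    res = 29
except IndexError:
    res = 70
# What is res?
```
70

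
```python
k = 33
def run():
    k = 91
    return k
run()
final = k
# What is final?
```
33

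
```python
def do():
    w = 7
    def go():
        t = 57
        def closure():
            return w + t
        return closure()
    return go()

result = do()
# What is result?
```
64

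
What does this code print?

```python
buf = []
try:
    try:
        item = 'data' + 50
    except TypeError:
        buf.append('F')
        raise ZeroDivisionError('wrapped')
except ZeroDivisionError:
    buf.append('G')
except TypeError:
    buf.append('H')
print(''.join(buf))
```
FG

New ZeroDivisionError raised, caught by outer ZeroDivisionError handler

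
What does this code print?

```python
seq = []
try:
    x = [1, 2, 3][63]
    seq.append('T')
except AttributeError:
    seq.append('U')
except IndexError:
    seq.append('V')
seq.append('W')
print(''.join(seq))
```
VW

IndexError is caught by its specific handler, not AttributeError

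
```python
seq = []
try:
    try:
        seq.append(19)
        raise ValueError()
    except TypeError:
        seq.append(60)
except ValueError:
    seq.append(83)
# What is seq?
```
[19, 83]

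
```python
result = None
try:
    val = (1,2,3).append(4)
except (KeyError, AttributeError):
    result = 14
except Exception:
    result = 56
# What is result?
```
14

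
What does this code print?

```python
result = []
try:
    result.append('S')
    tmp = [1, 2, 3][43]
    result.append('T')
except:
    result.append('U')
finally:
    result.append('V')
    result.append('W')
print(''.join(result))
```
SUVW

Code before exception runs, then except, then all of finally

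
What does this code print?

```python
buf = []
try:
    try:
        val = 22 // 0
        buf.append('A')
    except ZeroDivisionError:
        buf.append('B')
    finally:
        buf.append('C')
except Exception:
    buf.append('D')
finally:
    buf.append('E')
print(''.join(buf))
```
BCE

Both finally blocks run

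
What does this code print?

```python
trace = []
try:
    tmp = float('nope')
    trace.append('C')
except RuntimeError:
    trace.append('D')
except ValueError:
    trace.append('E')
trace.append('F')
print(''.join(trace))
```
EF

ValueError is caught by its specific handler, not RuntimeError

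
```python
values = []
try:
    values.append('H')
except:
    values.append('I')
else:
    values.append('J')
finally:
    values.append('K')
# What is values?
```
['H', 'J', 'K']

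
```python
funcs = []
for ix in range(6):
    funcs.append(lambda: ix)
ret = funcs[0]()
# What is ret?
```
5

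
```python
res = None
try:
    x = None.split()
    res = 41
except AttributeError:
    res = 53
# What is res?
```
53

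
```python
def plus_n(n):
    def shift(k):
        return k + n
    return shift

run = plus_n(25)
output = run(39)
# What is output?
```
64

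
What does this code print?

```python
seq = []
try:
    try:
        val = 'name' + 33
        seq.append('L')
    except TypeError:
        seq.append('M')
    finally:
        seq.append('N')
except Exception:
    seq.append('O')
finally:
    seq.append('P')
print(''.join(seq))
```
MNP

Both finally blocks run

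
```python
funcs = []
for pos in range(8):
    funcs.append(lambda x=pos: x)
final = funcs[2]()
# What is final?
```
2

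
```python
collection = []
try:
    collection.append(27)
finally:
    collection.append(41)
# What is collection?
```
[27, 41]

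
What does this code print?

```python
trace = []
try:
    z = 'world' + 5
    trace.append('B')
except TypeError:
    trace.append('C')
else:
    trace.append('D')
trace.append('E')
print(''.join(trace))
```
CE

else block skipped when exception is caught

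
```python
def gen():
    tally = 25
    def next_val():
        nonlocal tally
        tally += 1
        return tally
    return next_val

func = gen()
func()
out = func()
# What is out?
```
27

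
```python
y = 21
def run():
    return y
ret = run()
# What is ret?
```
21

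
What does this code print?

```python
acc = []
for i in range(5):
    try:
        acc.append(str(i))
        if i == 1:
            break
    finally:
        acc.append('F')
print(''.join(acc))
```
0F1F

finally runs even when breaking out of loop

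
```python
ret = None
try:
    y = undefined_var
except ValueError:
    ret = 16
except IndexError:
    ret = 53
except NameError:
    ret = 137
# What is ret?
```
137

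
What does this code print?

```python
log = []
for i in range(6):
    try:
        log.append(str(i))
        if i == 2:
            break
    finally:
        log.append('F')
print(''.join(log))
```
0F1F2F

finally runs even when breaking out of loop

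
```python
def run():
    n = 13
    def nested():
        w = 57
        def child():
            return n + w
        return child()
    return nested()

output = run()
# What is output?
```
70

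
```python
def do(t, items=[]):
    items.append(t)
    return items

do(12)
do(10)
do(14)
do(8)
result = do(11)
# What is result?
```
[12, 10, 14, 8, 11]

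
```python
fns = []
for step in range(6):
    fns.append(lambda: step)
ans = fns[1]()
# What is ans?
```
5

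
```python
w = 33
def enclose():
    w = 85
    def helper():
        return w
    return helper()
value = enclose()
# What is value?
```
85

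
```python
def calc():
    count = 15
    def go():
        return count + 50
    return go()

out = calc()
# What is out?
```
65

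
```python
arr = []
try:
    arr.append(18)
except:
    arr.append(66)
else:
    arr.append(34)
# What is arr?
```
[18, 34]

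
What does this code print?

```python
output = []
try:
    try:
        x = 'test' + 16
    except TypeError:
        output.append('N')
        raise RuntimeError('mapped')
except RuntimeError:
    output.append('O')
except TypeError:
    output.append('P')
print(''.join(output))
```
NO

New RuntimeError raised, caught by outer RuntimeError handler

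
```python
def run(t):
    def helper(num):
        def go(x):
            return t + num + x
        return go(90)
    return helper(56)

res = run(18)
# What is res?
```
164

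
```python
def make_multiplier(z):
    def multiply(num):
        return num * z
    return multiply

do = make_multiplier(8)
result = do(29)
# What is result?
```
232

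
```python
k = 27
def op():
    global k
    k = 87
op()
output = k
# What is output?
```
87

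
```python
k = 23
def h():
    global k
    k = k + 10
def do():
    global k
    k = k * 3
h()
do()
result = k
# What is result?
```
99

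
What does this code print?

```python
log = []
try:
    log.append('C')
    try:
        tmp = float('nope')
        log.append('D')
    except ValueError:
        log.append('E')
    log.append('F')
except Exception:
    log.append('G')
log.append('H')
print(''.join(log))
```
CEFH

Inner exception caught by inner handler, outer continues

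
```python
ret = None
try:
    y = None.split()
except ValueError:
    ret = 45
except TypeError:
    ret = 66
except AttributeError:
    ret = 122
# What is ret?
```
122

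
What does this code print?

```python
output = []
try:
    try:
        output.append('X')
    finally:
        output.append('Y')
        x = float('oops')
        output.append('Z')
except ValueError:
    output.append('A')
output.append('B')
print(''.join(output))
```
XYAB

Exception in inner finally caught by outer except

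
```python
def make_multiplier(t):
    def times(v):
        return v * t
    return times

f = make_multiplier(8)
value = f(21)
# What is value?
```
168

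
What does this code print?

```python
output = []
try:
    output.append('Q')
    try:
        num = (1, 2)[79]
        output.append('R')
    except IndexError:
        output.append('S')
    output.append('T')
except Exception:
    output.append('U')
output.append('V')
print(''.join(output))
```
QSTV

Inner exception caught by inner handler, outer continues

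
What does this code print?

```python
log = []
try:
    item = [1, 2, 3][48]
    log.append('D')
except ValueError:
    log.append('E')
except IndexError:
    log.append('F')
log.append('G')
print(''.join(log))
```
FG

IndexError is caught by its specific handler, not ValueError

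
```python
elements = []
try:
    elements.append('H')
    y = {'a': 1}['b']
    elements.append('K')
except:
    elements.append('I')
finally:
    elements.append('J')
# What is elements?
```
['H', 'I', 'J']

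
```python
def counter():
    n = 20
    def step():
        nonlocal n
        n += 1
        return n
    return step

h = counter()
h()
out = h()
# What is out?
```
22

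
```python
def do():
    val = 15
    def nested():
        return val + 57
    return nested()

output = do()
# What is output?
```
72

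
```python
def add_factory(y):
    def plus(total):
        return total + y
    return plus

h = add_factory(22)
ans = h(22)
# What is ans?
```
44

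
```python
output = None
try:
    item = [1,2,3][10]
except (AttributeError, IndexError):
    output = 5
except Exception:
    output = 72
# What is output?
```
5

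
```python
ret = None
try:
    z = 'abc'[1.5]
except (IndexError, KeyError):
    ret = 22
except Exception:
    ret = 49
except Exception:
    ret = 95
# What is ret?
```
49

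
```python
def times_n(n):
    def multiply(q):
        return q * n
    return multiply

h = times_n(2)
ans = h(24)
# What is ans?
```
48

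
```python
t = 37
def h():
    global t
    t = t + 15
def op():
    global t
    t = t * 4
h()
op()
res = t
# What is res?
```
208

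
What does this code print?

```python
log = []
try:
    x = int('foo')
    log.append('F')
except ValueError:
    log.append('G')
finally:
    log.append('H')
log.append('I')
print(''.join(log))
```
GHI

finally always runs, even after exception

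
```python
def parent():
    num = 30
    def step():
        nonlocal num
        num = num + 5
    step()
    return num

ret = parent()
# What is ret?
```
35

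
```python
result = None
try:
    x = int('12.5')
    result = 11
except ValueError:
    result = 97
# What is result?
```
97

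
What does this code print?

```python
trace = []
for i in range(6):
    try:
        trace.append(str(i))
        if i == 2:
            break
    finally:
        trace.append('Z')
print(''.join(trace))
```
0Z1Z2Z

finally runs even when breaking out of loop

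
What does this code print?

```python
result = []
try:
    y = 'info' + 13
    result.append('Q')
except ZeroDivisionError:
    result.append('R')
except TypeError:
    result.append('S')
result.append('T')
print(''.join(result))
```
ST

TypeError is caught by its specific handler, not ZeroDivisionError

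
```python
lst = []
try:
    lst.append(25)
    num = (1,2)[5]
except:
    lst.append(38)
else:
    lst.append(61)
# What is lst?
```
[25, 38]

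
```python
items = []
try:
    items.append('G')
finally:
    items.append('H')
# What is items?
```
['G', 'H']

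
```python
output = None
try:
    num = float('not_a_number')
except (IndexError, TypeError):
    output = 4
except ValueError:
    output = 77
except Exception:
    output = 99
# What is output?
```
77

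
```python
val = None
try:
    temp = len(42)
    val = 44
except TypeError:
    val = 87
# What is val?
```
87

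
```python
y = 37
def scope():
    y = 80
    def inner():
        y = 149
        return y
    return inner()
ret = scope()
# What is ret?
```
149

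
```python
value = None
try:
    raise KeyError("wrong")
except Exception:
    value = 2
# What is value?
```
2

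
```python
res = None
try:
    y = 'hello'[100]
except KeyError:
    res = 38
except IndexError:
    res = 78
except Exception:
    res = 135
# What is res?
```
78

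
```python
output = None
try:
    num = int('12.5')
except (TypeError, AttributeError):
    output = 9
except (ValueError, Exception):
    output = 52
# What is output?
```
52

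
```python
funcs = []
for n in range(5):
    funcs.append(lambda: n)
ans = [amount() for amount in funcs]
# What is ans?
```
[4, 4, 4, 4, 4]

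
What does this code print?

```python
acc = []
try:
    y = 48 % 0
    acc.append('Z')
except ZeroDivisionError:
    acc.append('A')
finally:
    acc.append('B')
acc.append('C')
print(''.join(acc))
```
ABC

finally always runs, even after exception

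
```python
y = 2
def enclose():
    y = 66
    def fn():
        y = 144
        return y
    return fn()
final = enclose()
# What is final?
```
144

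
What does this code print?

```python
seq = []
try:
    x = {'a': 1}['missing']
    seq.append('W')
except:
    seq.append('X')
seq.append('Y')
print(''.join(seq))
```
XY

Exception raised in try, caught by bare except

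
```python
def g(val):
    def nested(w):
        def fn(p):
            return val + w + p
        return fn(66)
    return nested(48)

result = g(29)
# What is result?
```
143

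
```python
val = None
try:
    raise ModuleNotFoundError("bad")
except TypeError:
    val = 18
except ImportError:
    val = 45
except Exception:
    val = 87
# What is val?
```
45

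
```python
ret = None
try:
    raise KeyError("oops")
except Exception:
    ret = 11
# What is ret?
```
11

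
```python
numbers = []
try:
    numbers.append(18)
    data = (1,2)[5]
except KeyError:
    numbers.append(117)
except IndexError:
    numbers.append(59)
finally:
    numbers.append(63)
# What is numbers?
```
[18, 59, 63]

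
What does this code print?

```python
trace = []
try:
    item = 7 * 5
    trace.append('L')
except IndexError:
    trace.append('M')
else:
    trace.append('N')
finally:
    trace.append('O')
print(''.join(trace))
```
LNO

else runs before finally when no exception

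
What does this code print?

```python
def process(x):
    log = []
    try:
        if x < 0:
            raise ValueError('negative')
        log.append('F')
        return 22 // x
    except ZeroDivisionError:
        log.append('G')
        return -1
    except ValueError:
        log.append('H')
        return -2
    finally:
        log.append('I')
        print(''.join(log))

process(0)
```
FGI

x=0 causes ZeroDivisionError, caught, finally prints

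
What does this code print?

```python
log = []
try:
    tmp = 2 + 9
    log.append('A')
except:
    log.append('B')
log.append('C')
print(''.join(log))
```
AC

No exception, try block completes normally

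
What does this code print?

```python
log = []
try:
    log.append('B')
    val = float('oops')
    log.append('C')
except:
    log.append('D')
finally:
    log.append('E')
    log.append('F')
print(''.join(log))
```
BDEF

Code before exception runs, then except, then all of finally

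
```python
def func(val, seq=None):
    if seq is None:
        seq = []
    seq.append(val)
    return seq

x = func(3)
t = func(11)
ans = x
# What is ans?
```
[3]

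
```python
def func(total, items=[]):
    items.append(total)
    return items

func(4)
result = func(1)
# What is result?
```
[4, 1]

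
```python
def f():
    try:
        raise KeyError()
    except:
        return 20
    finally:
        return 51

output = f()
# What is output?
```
51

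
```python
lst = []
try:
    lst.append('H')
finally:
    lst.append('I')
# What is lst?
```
['H', 'I']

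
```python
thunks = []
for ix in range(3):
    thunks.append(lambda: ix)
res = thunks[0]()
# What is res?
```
2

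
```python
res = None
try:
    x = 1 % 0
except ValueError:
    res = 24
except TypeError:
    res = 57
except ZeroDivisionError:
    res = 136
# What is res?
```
136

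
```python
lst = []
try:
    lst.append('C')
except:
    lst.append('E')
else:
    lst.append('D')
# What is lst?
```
['C', 'D']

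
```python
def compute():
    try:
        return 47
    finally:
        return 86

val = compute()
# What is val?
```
86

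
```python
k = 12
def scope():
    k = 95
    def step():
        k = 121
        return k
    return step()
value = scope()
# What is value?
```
121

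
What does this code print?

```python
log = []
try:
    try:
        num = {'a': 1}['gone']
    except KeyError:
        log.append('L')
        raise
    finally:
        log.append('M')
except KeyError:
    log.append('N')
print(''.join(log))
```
LMN

finally runs before re-raised exception propagates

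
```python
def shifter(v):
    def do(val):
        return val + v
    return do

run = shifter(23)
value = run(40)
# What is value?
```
63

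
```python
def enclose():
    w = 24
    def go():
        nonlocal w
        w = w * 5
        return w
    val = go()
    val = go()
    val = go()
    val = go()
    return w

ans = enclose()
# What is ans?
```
15000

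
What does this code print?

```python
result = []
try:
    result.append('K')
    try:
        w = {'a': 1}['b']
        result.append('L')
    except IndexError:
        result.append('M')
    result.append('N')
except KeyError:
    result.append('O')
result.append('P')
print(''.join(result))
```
KOP

Inner handler doesn't match, propagates to outer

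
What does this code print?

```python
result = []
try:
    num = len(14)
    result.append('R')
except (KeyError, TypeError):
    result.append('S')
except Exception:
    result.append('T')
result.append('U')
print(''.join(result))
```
SU

TypeError matches tuple containing it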